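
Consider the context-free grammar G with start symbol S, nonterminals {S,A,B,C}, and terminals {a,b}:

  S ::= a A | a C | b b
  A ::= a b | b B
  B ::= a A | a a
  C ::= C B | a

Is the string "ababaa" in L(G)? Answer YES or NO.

CNF form of G:
  S -> T0 A | T0 C | T1 T1
  A -> T0 T1 | T1 B
  B -> T0 A | T0 T0
  C -> C B | a
  T0 -> a
  T1 -> b

Fill CYK table bottom-up:
  T[0,0] 'a' = {C,T0}  orig:{C}
  T[1,1] 'b' = {T1}  orig:{}
  T[2,2] 'a' = {C,T0}  orig:{C}
  T[3,3] 'b' = {T1}  orig:{}
  T[4,4] 'a' = {C,T0}  orig:{C}
  T[5,5] 'a' = {C,T0}  orig:{C}
  T[0,1] 'ab' = {A}
  T[1,2] 'ba' = ∅
  T[2,3] 'ab' = {A}
  T[3,4] 'ba' = ∅
  T[4,5] 'aa' = {B,S}
  T[0,2] 'aba' = ∅
  T[1,3] 'bab' = ∅
  T[2,4] 'aba' = ∅
  T[3,5] 'baa' = {A}
  T[0,3] 'abab' = ∅
  T[1,4] 'baba' = ∅
  T[2,5] 'abaa' = {B,S}
  T[0,4] 'ababa' = ∅
  T[1,5] 'babaa' = {A}
  T[0,5] 'ababaa' = {B,S}

S ∈ T[0,5] ⇒ YES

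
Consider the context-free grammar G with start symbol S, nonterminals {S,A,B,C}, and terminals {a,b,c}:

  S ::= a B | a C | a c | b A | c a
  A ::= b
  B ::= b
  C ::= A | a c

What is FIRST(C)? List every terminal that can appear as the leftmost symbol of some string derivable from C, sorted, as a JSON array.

FIRST sets, iterate to fixpoint:
pass 1:
  A via A→b: +{b}
  B via B→b: +{b}
  C via C→A: +{b}
  C via C→a c: +{a}
  S via S→a B: +{a}
  S via S→b A: +{b}
  S via S→c a: +{c}
  FIRST(S)={a,b,c}  FIRST(A)={b}  FIRST(B)={b}  FIRST(C)={a,b}
pass 2: done
  FIRST(S)={a,b,c}  FIRST(A)={b}  FIRST(B)={b}  FIRST(C)={a,b}

FIRST(C) = ["a", "b"]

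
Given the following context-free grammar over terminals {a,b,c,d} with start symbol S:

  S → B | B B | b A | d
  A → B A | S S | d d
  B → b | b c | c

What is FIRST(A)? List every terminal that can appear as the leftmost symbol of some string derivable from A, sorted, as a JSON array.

Compute FIRST by fixpoint:
iter 1:
  A via A→d d: +{d}
  B via B→b: +{b}
  B via B→c: +{c}
  S via S→B: +{b,c}
  S via S→d: +{d}
  S: {b,c,d}  A: {d}  B: {b,c}
iter 2:
  A via A→B A: +{b,c}
  S: {b,c,d}  A: {b,c,d}  B: {b,c}
iter 3: (stable)
  S: {b,c,d}  A: {b,c,d}  B: {b,c}

FIRST(A) = ["b", "c", "d"]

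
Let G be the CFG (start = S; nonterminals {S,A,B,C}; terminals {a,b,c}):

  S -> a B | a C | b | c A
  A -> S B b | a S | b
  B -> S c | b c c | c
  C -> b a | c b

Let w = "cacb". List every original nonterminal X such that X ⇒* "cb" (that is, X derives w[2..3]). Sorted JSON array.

CNF form of G:
  S -> T1 B | T1 C | T2 A | b
  A -> S X3 | T1 S | b
  B -> S T2 | T0 X4 | c
  C -> T0 T1 | T2 T0
  T0 -> b
  T1 -> a
  T2 -> c
  X3 -> B T0
  X4 -> T2 T2

CYK fill — only the sub-triangle for w[2..3]:
  cell(2,2) c: {B,T2}  orig:{B}
  cell(3,3) b: {A,S,T0}  orig:{A,S}
  cell(2,3) cb: {C,S,X3}  orig:{C,S}

Original NTs in T[2,3] deriving "cb": ["C", "S"]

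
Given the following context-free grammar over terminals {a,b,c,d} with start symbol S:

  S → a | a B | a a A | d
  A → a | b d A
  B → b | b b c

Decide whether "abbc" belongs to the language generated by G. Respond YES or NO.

Convert to CNF:
  S -> T3 B | T3 X6 | a | d
  A -> T0 X4 | a
  B -> T0 X5 | b
  T0 -> b
  T1 -> d
  T2 -> c
  T3 -> a
  X4 -> T1 A
  X5 -> T0 T2
  X6 -> T3 A

Fill CYK table bottom-up:
  cell(0,0) a: {A,S,T3}  orig:{A,S}
  cell(1,1) b: {B,T0}  orig:{B}
  cell(2,2) b: {B,T0}  orig:{B}
  cell(3,3) c: {T2}  orig:{}
  cell(0,1) ab: {S}
  cell(1,2) bb: ∅
  cell(2,3) bc: {X5}  orig:{}
  cell(0,2) abb: ∅
  cell(1,3) bbc: {B}
  cell(0,3) abbc: {S}

S ∈ T[0,3] ⇒ YES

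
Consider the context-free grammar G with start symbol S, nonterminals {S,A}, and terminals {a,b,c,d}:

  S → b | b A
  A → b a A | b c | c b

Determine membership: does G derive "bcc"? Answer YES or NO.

CNF form of G:
  S -> T0 A | b
  A -> T0 T2 | T0 X3 | T2 T0
  T0 -> b
  T1 -> a
  T2 -> c
  X3 -> T1 A

CYK fill:
  cell(0,0) b: {S,T0}  orig:{S}
  cell(1,1) c: {T2}  orig:{}
  cell(2,2) c: {T2}  orig:{}
  cell(0,1) bc: {A}
  cell(1,2) cc: ∅
  cell(0,2) bcc: ∅

S ∉ T[0,2] ⇒ NO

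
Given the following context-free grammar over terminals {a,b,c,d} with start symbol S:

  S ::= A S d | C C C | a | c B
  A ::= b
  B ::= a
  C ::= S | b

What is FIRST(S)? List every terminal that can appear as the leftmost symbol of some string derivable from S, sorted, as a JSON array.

Compute FIRST by fixpoint:
pass 1:
  A via A→b: +{b}
  B via B→a: +{a}
  C via C→b: +{b}
  S via S→A S d: +{b}
  S via S→a: +{a}
  S via S→c B: +{c}
  FIRST(S)={a,b,c}  FIRST(A)={b}  FIRST(B)={a}  FIRST(C)={b}
pass 2:
  C via C→S: +{a,c}
  FIRST(S)={a,b,c}  FIRST(A)={b}  FIRST(B)={a}  FIRST(C)={a,b,c}
pass 3: (no change)
  FIRST(S)={a,b,c}  FIRST(A)={b}  FIRST(B)={a}  FIRST(C)={a,b,c}

FIRST(S) = ["a", "b", "c"]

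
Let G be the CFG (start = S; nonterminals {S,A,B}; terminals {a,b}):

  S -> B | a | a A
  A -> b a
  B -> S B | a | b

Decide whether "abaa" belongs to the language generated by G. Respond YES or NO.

CNF form of G:
  S -> S B | T1 A | a | b
  A -> T0 T1
  B -> S B | a | b
  T0 -> b
  T1 -> a

CYK fill:
  [0..0]={B,S,T1}  "a"  orig:{B,S}
  [1..1]={B,S,T0}  "b"  orig:{B,S}
  [2..2]={B,S,T1}  "a"  orig:{B,S}
  [3..3]={B,S,T1}  "a"  orig:{B,S}
  [0..1]={B,S}  "ab"
  [1..2]={A,B,S}  "ba"
  [2..3]={B,S}  "aa"
  [0..2]={B,S}  "aba"
  [1..3]={B,S}  "baa"
  [0..3]={B,S}  "abaa"

S ∈ T[0,3] ⇒ YES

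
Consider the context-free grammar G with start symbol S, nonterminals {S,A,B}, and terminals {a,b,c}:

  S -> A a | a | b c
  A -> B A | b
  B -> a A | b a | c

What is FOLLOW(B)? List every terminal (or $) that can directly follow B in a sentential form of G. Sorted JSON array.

FIRST sets, iterate to fixpoint:
iter 1:
  A via A→b: +{b}
  B via B→a A: +{a}
  B via B→b a: +{b}
  B via B→c: +{c}
  S via S→A a: +{b}
  S via S→a: +{a}
  S: {a,b}  A: {b}  B: {a,b,c}
iter 2:
  A via A→B A: +{a,c}
  S via S→A a: +{c}
  S: {a,b,c}  A: {a,b,c}  B: {a,b,c}
iter 3: (no change)
  S: {a,b,c}  A: {a,b,c}  B: {a,b,c}

FOLLOW iteration:
seed FOLLOW(S) with $
[1]
  A→B A: FOLLOW(B) ⊇ FIRST(A) = {a,b,c}; new: +{a,b,c}
  B→a A: FOLLOW(A) ⊇ FOLLOW(B) ⊇ {a,b,c}; new: +{a,b,c}
  FOLLOW[S]={$}  FOLLOW[A]={a,b,c}  FOLLOW[B]={a,b,c}
[2] — fixpoint
  FOLLOW[S]={$}  FOLLOW[A]={a,b,c}  FOLLOW[B]={a,b,c}

FOLLOW(B) = ["a", "b", "c"]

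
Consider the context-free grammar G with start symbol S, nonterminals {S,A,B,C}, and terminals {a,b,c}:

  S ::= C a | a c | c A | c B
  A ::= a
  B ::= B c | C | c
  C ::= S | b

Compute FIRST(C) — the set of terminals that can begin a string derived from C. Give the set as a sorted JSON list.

FIRST sets, iterate to fixpoint:
[1]
  A via A→a: +{a}
  B via B→c: +{c}
  C via C→b: +{b}
  S via S→C a: +{b}
  S via S→a c: +{a}
  S via S→c A: +{c}
  FIRST[S]={a,b,c}  FIRST[A]={a}  FIRST[B]={c}  FIRST[C]={b}
[2]
  B via B→C: +{b}
  C via C→S: +{a,c}
  FIRST[S]={a,b,c}  FIRST[A]={a}  FIRST[B]={b,c}  FIRST[C]={a,b,c}
[3]
  B via B→C: +{a}
  FIRST[S]={a,b,c}  FIRST[A]={a}  FIRST[B]={a,b,c}  FIRST[C]={a,b,c}
[4] — fixpoint
  FIRST[S]={a,b,c}  FIRST[A]={a}  FIRST[B]={a,b,c}  FIRST[C]={a,b,c}

FIRST(C) = ["a", "b", "c"]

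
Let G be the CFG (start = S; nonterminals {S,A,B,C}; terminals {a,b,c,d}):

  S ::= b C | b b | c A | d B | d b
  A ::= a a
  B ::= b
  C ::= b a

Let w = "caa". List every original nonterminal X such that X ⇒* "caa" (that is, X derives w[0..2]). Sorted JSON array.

CNF form of G:
  S -> T1 C | T1 T1 | T2 A | T3 B | T3 T1
  A -> T0 T0
  B -> b
  C -> T1 T0
  T0 -> a
  T1 -> b
  T2 -> c
  T3 -> d

CYK fill, restricted to cells inside w[0..2]:
  T[0,0] 'c' = {T2}  orig:{}
  T[1,1] 'a' = {T0}  orig:{}
  T[2,2] 'a' = {T0}  orig:{}
  T[0,1] 'ca' = ∅
  T[1,2] 'aa' = {A}
  T[0,2] 'caa' = {S}

Original NTs in T[0,2] deriving "caa": ["S"]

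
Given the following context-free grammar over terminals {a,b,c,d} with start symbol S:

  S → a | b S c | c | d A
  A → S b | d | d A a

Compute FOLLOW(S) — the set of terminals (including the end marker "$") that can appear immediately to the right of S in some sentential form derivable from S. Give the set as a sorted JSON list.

FIRST iteration:
iter 1:
  A via A→d: +{d}
  S via S→a: +{a}
  S via S→b S c: +{b}
  S via S→c: +{c}
  S via S→d A: +{d}
  FIRST(S)={a,b,c,d}  FIRST(A)={d}
iter 2:
  A via A→S b: +{a,b,c}
  FIRST(S)={a,b,c,d}  FIRST(A)={a,b,c,d}
iter 3: done
  FIRST(S)={a,b,c,d}  FIRST(A)={a,b,c,d}

FOLLOW iteration:
FOLLOW(S) := {$}
round 1:
  A→S b: FOLLOW(S) ⊇ FIRST(b) = {b}; new: +{b}
  A→d A a: FOLLOW(A) ⊇ FIRST(a) = {a}; new: +{a}
  S→b S c: FOLLOW(S) ⊇ FIRST(c) = {c}; new: +{c}
  S→d A: FOLLOW(A) ⊇ FOLLOW(S) ⊇ {$,b,c}; new: +{$,b,c}
  S: {$,b,c}  A: {$,a,b,c}
round 2: — fixpoint
  S: {$,b,c}  A: {$,a,b,c}

FOLLOW(S) = ["$", "b", "c"]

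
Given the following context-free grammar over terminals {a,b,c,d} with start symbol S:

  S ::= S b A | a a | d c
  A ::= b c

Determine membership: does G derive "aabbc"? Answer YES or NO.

Convert to CNF:
  S -> S X4 | T2 T2 | T3 T1
  A -> T0 T1
  T0 -> b
  T1 -> c
  T2 -> a
  T3 -> d
  X4 -> T0 A

CYK table (by increasing span):
  [0..0]={T2}  "a"  orig:{}
  [1..1]={T2}  "a"  orig:{}
  [2..2]={T0}  "b"  orig:{}
  [3..3]={T0}  "b"  orig:{}
  [4..4]={T1}  "c"  orig:{}
  [0..1]={S}  "aa"
  [1..2]=∅  "ab"
  [2..3]=∅  "bb"
  [3..4]={A}  "bc"
  [0..2]=∅  "aab"
  [1..3]=∅  "abb"
  [2..4]={X4}  "bbc"  orig:{}
  [0..3]=∅  "aabb"
  [1..4]=∅  "abbc"
  [0..4]={S}  "aabbc"

S ∈ T[0,4] ⇒ YES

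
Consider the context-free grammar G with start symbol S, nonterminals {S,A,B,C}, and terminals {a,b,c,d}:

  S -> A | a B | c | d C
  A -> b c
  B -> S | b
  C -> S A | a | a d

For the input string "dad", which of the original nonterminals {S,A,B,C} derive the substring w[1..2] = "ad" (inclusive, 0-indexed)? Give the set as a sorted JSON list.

Convert to CNF:
  S -> T0 T1 | T2 B | T3 C | c
  A -> T0 T1
  B -> T0 T1 | T2 B | T3 C | b | c
  C -> S A | T2 T3 | a
  T0 -> b
  T1 -> c
  T2 -> a
  T3 -> d

Fill CYK table bottom-up (cells [i..j] with 1 ≤ i ≤ j ≤ 2 only):
  [1..1]={C,T2}  "a"  orig:{C}
  [2..2]={T3}  "d"  orig:{}
  [1..2]={C}  "ad"

Original NTs in T[1,2] deriving "ad": ["C"]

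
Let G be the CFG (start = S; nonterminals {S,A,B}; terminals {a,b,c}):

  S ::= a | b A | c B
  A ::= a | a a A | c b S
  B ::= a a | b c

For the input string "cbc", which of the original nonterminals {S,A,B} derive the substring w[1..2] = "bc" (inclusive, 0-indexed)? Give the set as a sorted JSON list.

Convert to CNF:
  S -> T1 B | T2 A | a
  A -> T0 X3 | T1 X4 | a
  B -> T0 T0 | T2 T1
  T0 -> a
  T1 -> c
  T2 -> b
  X3 -> T0 A
  X4 -> T2 S

CYK fill, restricted to cells inside w[1..2]:
  [1..1]={T2}  "b"  orig:{}
  [2..2]={T1}  "c"  orig:{}
  [1..2]={B}  "bc"

Original NTs in T[1,2] deriving "bc": ["B"]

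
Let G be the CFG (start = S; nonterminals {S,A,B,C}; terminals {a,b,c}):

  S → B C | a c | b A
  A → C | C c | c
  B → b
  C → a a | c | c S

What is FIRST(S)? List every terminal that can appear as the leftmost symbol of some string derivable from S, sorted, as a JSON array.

Compute FIRST by fixpoint:
round 1:
  A via A→c: +{c}
  B via B→b: +{b}
  C via C→a a: +{a}
  C via C→c: +{c}
  S via S→B C: +{b}
  S via S→a c: +{a}
  FIRST(S)={a,b}  FIRST(A)={c}  FIRST(B)={b}  FIRST(C)={a,c}
round 2:
  A via A→C: +{a}
  FIRST(S)={a,b}  FIRST(A)={a,c}  FIRST(B)={b}  FIRST(C)={a,c}
round 3: — fixpoint
  FIRST(S)={a,b}  FIRST(A)={a,c}  FIRST(B)={b}  FIRST(C)={a,c}

FIRST(S) = ["a", "b"]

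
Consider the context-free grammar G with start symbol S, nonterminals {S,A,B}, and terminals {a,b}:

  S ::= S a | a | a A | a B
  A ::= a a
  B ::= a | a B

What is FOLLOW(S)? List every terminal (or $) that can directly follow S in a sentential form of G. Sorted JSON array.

FIRST sets, iterate to fixpoint:
round 1:
  A via A→a a: +{a}
  B via B→a: +{a}
  S via S→a: +{a}
  FIRST[S]={a}  FIRST[A]={a}  FIRST[B]={a}
round 2: (stable)
  FIRST[S]={a}  FIRST[A]={a}  FIRST[B]={a}

FOLLOW iteration:
seed FOLLOW(S) with $
pass 1:
  S→S a: FOLLOW(S) ⊇ FIRST(a) = {a}; new: +{a}
  S→a A: FOLLOW(A) ⊇ FOLLOW(S) ⊇ {$,a}; new: +{$,a}
  S→a B: FOLLOW(B) ⊇ FOLLOW(S) ⊇ {$,a}; new: +{$,a}
  FOLLOW(S)={$,a}  FOLLOW(A)={$,a}  FOLLOW(B)={$,a}
pass 2: (no change)
  FOLLOW(S)={$,a}  FOLLOW(A)={$,a}  FOLLOW(B)={$,a}

FOLLOW(S) = ["$", "a"]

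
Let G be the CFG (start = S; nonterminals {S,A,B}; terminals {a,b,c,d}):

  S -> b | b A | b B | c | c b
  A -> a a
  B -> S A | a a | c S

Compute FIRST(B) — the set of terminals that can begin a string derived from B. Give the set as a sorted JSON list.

Compute FIRST by fixpoint:
pass 1:
  A via A→a a: +{a}
  B via B→a a: +{a}
  B via B→c S: +{c}
  S via S→b: +{b}
  S via S→c: +{c}
  FIRST(S)={b,c}  FIRST(A)={a}  FIRST(B)={a,c}
pass 2:
  B via B→S A: +{b}
  FIRST(S)={b,c}  FIRST(A)={a}  FIRST(B)={a,b,c}
pass 3: done
  FIRST(S)={b,c}  FIRST(A)={a}  FIRST(B)={a,b,c}

FIRST(B) = ["a", "b", "c"]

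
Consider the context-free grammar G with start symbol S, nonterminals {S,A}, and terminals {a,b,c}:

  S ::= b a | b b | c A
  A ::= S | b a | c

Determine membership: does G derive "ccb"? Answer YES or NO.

Convert to CNF:
  S -> T0 T0 | T0 T1 | T2 A
  A -> T0 T0 | T0 T1 | T2 A | c
  T0 -> b
  T1 -> a
  T2 -> c

CYK fill:
  T[0,0] 'c' = {A,T2}  orig:{A}
  T[1,1] 'c' = {A,T2}  orig:{A}
  T[2,2] 'b' = {T0}  orig:{}
  T[0,1] 'cc' = {A,S}
  T[1,2] 'cb' = ∅
  T[0,2] 'ccb' = ∅

S ∉ T[0,2] ⇒ NO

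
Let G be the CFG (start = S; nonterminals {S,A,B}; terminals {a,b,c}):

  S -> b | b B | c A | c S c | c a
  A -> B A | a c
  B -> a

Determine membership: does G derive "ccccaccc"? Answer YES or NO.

CNF form of G:
  S -> T1 A | T1 T0 | T1 X3 | T2 B | b
  A -> B A | T0 T1
  B -> a
  T0 -> a
  T1 -> c
  T2 -> b
  X3 -> S T1

Fill CYK table bottom-up:
  T[0,0] 'c' = {T1}  orig:{}
  T[1,1] 'c' = {T1}  orig:{}
  T[2,2] 'c' = {T1}  orig:{}
  T[3,3] 'c' = {T1}  orig:{}
  T[4,4] 'a' = {B,T0}  orig:{B}
  T[5,5] 'c' = {T1}  orig:{}
  T[6,6] 'c' = {T1}  orig:{}
  T[7,7] 'c' = {T1}  orig:{}
  T[0,1] 'cc' = ∅
  T[1,2] 'cc' = ∅
  T[2,3] 'cc' = ∅
  T[3,4] 'ca' = {S}
  T[4,5] 'ac' = {A}
  T[5,6] 'cc' = ∅
  T[6,7] 'cc' = ∅
  T[0,2] 'ccc' = ∅
  T[1,3] 'ccc' = ∅
  T[2,4] 'cca' = ∅
  T[3,5] 'cac' = {S,X3}  orig:{S}
  T[4,6] 'acc' = ∅
  T[5,7] 'ccc' = ∅
  T[0,3] 'cccc' = ∅
  T[1,4] 'ccca' = ∅
  T[2,5] 'ccac' = {S}
  T[3,6] 'cacc' = {X3}  orig:{}
  T[4,7] 'accc' = ∅
  T[0,4] 'cccca' = ∅
  T[1,5] 'cccac' = ∅
  T[2,6] 'ccacc' = {S,X3}  orig:{S}
  T[3,7] 'caccc' = ∅
  T[0,5] 'ccccac' = ∅
  T[1,6] 'cccacc' = {S}
  T[2,7] 'ccaccc' = {X3}  orig:{}
  T[0,6] 'ccccacc' = ∅
  T[1,7] 'cccaccc' = {S,X3}  orig:{S}
  T[0,7] 'ccccaccc' = {S}

S ∈ T[0,7] ⇒ YES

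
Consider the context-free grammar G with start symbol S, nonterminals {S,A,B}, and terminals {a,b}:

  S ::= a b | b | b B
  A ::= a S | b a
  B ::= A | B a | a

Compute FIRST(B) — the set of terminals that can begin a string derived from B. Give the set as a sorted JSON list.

FIRST sets, iterate to fixpoint:
[1]
  A via A→a S: +{a}
  A via A→b a: +{b}
  B via B→A: +{a,b}
  S via S→a b: +{a}
  S via S→b: +{b}
  S: {a,b}  A: {a,b}  B: {a,b}
[2] (stable)
  S: {a,b}  A: {a,b}  B: {a,b}

FIRST(B) = ["a", "b"]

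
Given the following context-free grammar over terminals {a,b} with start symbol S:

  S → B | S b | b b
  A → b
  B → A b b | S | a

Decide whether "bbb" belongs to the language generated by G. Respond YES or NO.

CNF form of G:
  S -> A X2 | S T0 | T0 T0 | a
  A -> b
  B -> A X1 | S T0 | T0 T0 | a
  T0 -> b
  X1 -> T0 T0
  X2 -> T0 T0

CYK table (by increasing span):
  T[0,0] 'b' = {A,T0}  orig:{A}
  T[1,1] 'b' = {A,T0}  orig:{A}
  T[2,2] 'b' = {A,T0}  orig:{A}
  T[0,1] 'bb' = {B,S,X1,X2}  orig:{B,S}
  T[1,2] 'bb' = {B,S,X1,X2}  orig:{B,S}
  T[0,2] 'bbb' = {B,S}

S ∈ T[0,2] ⇒ YES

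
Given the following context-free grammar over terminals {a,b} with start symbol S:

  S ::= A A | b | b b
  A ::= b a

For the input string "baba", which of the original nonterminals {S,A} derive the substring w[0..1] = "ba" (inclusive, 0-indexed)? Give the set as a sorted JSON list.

CNF form of G:
  S -> A A | T0 T0 | b
  A -> T0 T1
  T0 -> b
  T1 -> a

Fill CYK table bottom-up (cells [i..j] with 0 ≤ i ≤ j ≤ 1 only):
  [0..0]={S,T0}  "b"  orig:{S}
  [1..1]={T1}  "a"  orig:{}
  [0..1]={A}  "ba"

Original NTs in T[0,1] deriving "ba": ["A"]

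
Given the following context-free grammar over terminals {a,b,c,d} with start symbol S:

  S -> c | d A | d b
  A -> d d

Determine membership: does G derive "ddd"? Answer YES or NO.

Convert to CNF:
  S -> T0 A | T0 T1 | c
  A -> T0 T0
  T0 -> d
  T1 -> b

Fill CYK table bottom-up:
  cell(0,0) d: {T0}  orig:{}
  cell(1,1) d: {T0}  orig:{}
  cell(2,2) d: {T0}  orig:{}
  cell(0,1) dd: {A}
  cell(1,2) dd: {A}
  cell(0,2) ddd: {S}

S ∈ T[0,2] ⇒ YES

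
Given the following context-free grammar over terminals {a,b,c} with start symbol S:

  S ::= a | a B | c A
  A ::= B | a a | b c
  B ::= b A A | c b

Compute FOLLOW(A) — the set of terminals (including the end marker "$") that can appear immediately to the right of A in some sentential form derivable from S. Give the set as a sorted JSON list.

Compute FIRST by fixpoint:
[1]
  A via A→a a: +{a}
  A via A→b c: +{b}
  B via B→b A A: +{b}
  B via B→c b: +{c}
  S via S→a: +{a}
  S via S→c A: +{c}
  FIRST[S]={a,c}  FIRST[A]={a,b}  FIRST[B]={b,c}
[2]
  A via A→B: +{c}
  FIRST[S]={a,c}  FIRST[A]={a,b,c}  FIRST[B]={b,c}
[3] — fixpoint
  FIRST[S]={a,c}  FIRST[A]={a,b,c}  FIRST[B]={b,c}

FOLLOW iteration:
initialize: $ ∈ FOLLOW(S)
iter 1:
  B→b A A: FOLLOW(A) ⊇ FIRST(A) = {a,b,c}; new: +{a,b,c}
  S→a B: FOLLOW(B) ⊇ FOLLOW(S) ⊇ {$}; new: +{$}
  S→c A: FOLLOW(A) ⊇ FOLLOW(S) ⊇ {$}; new: +{$}
  FOLLOW[S]={$}  FOLLOW[A]={$,a,b,c}  FOLLOW[B]={$}
iter 2:
  A→B: FOLLOW(B) ⊇ FOLLOW(A) ⊇ {$,a,b,c}; new: +{a,b,c}
  FOLLOW[S]={$}  FOLLOW[A]={$,a,b,c}  FOLLOW[B]={$,a,b,c}
iter 3: (no change)
  FOLLOW[S]={$}  FOLLOW[A]={$,a,b,c}  FOLLOW[B]={$,a,b,c}

FOLLOW(A) = ["$", "a", "b", "c"]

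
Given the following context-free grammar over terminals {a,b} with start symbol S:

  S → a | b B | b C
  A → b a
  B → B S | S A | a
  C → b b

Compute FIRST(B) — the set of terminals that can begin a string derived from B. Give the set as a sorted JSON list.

FIRST iteration:
iter 1:
  A via A→b a: +{b}
  B via B→a: +{a}
  C via C→b b: +{b}
  S via S→a: +{a}
  S via S→b B: +{b}
  FIRST[S]={a,b}  FIRST[A]={b}  FIRST[B]={a}  FIRST[C]={b}
iter 2:
  B via B→S A: +{b}
  FIRST[S]={a,b}  FIRST[A]={b}  FIRST[B]={a,b}  FIRST[C]={b}
iter 3: (no change)
  FIRST[S]={a,b}  FIRST[A]={b}  FIRST[B]={a,b}  FIRST[C]={b}

FIRST(B) = ["a", "b"]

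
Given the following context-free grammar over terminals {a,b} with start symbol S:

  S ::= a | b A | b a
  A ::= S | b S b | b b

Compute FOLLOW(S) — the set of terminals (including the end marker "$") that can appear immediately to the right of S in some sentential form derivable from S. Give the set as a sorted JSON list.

FIRST iteration:
round 1:
  A via A→b S b: +{b}
  S via S→a: +{a}
  S via S→b A: +{b}
  S: {a,b}  A: {b}
round 2:
  A via A→S: +{a}
  S: {a,b}  A: {a,b}
round 3: done
  S: {a,b}  A: {a,b}

Compute FOLLOW by fixpoint:
initialize: $ ∈ FOLLOW(S)
pass 1:
  A→b S b: FOLLOW(S) ⊇ FIRST(b) = {b}; new: +{b}
  S→b A: FOLLOW(A) ⊇ FOLLOW(S) ⊇ {$,b}; new: +{$,b}
  FOLLOW[S]={$,b}  FOLLOW[A]={$,b}
pass 2: (no change)
  FOLLOW[S]={$,b}  FOLLOW[A]={$,b}

FOLLOW(S) = ["$", "b"]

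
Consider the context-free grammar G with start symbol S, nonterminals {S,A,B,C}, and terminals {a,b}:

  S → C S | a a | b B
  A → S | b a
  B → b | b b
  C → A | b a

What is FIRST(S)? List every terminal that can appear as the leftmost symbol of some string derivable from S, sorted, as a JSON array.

FIRST sets, iterate to fixpoint:
pass 1:
  A via A→b a: +{b}
  B via B→b: +{b}
  C via C→A: +{b}
  S via S→C S: +{b}
  S via S→a a: +{a}
  FIRST(S)={a,b}  FIRST(A)={b}  FIRST(B)={b}  FIRST(C)={b}
pass 2:
  A via A→S: +{a}
  C via C→A: +{a}
  FIRST(S)={a,b}  FIRST(A)={a,b}  FIRST(B)={b}  FIRST(C)={a,b}
pass 3: (stable)
  FIRST(S)={a,b}  FIRST(A)={a,b}  FIRST(B)={b}  FIRST(C)={a,b}

FIRST(S) = ["a", "b"]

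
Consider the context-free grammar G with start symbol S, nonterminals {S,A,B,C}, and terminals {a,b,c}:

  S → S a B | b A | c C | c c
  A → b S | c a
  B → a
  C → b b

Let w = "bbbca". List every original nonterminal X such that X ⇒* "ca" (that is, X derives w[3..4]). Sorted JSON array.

Convert to CNF:
  S -> S X3 | T0 A | T1 C | T1 T1
  A -> T0 S | T1 T2
  B -> a
  C -> T0 T0
  T0 -> b
  T1 -> c
  T2 -> a
  X3 -> T2 B

CYK table (by increasing span) — only the sub-triangle for w[3..4]:
  [3..3]={T1}  "c"  orig:{}
  [4..4]={B,T2}  "a"  orig:{B}
  [3..4]={A}  "ca"

Original NTs in T[3,4] deriving "ca": ["A"]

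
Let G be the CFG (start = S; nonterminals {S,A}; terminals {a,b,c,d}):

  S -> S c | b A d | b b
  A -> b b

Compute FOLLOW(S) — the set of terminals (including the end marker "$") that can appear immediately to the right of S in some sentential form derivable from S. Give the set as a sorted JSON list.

Compute FIRST by fixpoint:
iter 1:
  A via A→b b: +{b}
  S via S→b A d: +{b}
  S: {b}  A: {b}
iter 2: (stable)
  S: {b}  A: {b}

FOLLOW sets:
initialize: $ ∈ FOLLOW(S)
round 1:
  S→S c: FOLLOW(S) ⊇ FIRST(c) = {c}; new: +{c}
  S→b A d: FOLLOW(A) ⊇ FIRST(d) = {d}; new: +{d}
  FOLLOW[S]={$,c}  FOLLOW[A]={d}
round 2: done
  FOLLOW[S]={$,c}  FOLLOW[A]={d}

FOLLOW(S) = ["$", "c"]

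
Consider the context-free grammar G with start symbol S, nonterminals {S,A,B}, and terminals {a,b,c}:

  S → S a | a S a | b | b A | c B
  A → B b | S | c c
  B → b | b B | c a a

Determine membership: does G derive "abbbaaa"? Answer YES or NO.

Convert to CNF:
  S -> S T1 | T0 A | T1 X5 | T2 B | b
  A -> B T0 | S T1 | T0 A | T1 X3 | T2 B | T2 T2 | b
  B -> T0 B | T2 X4 | b
  T0 -> b
  T1 -> a
  T2 -> c
  X3 -> S T1
  X4 -> T1 T1
  X5 -> S T1

Fill CYK table bottom-up:
  [0..0]={T1}  "a"  orig:{}
  [1..1]={A,B,S,T0}  "b"  orig:{A,B,S}
  [2..2]={A,B,S,T0}  "b"  orig:{A,B,S}
  [3..3]={A,B,S,T0}  "b"  orig:{A,B,S}
  [4..4]={T1}  "a"  orig:{}
  [5..5]={T1}  "a"  orig:{}
  [6..6]={T1}  "a"  orig:{}
  [0..1]=∅  "ab"
  [1..2]={A,B,S}  "bb"
  [2..3]={A,B,S}  "bb"
  [3..4]={A,S,X3,X5}  "ba"  orig:{A,S}
  [4..5]={X4}  "aa"  orig:{}
  [5..6]={X4}  "aa"  orig:{}
  [0..2]=∅  "abb"
  [1..3]={A,B,S}  "bbb"
  [2..4]={A,S,X3,X5}  "bba"  orig:{A,S}
  [3..5]={A,S,X3,X5}  "baa"  orig:{A,S}
  [4..6]=∅  "aaa"
  [0..3]=∅  "abbb"
  [1..4]={A,S,X3,X5}  "bbba"  orig:{A,S}
  [2..5]={A,S,X3,X5}  "bbaa"  orig:{A,S}
  [3..6]={A,S,X3,X5}  "baaa"  orig:{A,S}
  [0..4]={A,S}  "abbba"
  [1..5]={A,S,X3,X5}  "bbbaa"  orig:{A,S}
  [2..6]={A,S,X3,X5}  "bbaaa"  orig:{A,S}
  [0..5]={A,S,X3,X5}  "abbbaa"  orig:{A,S}
  [1..6]={A,S,X3,X5}  "bbbaaa"  orig:{A,S}
  [0..6]={A,S,X3,X5}  "abbbaaa"  orig:{A,S}

S ∈ T[0,6] ⇒ YES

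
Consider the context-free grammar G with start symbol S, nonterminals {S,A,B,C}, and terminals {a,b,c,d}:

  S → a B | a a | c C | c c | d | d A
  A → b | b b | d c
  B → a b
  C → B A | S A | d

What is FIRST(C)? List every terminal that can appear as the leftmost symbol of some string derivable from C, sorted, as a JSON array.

Compute FIRST by fixpoint:
[1]
  A via A→b: +{b}
  A via A→d c: +{d}
  B via B→a b: +{a}
  C via C→B A: +{a}
  C via C→d: +{d}
  S via S→a B: +{a}
  S via S→c C: +{c}
  S via S→d: +{d}
  S: {a,c,d}  A: {b,d}  B: {a}  C: {a,d}
[2]
  C via C→S A: +{c}
  S: {a,c,d}  A: {b,d}  B: {a}  C: {a,c,d}
[3] done
  S: {a,c,d}  A: {b,d}  B: {a}  C: {a,c,d}

FIRST(C) = ["a", "c", "d"]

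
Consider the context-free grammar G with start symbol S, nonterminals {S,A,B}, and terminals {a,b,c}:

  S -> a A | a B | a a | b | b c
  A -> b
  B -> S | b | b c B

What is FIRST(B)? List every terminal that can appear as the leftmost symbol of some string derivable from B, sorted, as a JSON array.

FIRST sets, iterate to fixpoint:
round 1:
  A via A→b: +{b}
  B via B→b: +{b}
  S via S→a A: +{a}
  S via S→b: +{b}
  FIRST[S]={a,b}  FIRST[A]={b}  FIRST[B]={b}
round 2:
  B via B→S: +{a}
  FIRST[S]={a,b}  FIRST[A]={b}  FIRST[B]={a,b}
round 3: (stable)
  FIRST[S]={a,b}  FIRST[A]={b}  FIRST[B]={a,b}

FIRST(B) = ["a", "b"]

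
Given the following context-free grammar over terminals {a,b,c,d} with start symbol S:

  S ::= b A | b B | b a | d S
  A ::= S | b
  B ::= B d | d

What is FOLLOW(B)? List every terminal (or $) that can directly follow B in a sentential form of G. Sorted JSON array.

FIRST iteration:
round 1:
  A via A→b: +{b}
  B via B→d: +{d}
  S via S→b A: +{b}
  S via S→d S: +{d}
  FIRST(S)={b,d}  FIRST(A)={b}  FIRST(B)={d}
round 2:
  A via A→S: +{d}
  FIRST(S)={b,d}  FIRST(A)={b,d}  FIRST(B)={d}
round 3: (no change)
  FIRST(S)={b,d}  FIRST(A)={b,d}  FIRST(B)={d}

FOLLOW sets:
FOLLOW(S) := {$}
[1]
  B→B d: FOLLOW(B) ⊇ FIRST(d) = {d}; new: +{d}
  S→b A: FOLLOW(A) ⊇ FOLLOW(S) ⊇ {$}; new: +{$}
  S→b B: FOLLOW(B) ⊇ FOLLOW(S) ⊇ {$}; new: +{$}
  S: {$}  A: {$}  B: {$,d}
[2] (stable)
  S: {$}  A: {$}  B: {$,d}

FOLLOW(B) = ["$", "d"]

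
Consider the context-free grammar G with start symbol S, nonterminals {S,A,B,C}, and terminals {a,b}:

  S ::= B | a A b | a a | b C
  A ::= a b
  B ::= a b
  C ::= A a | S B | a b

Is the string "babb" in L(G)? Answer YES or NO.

Convert to CNF:
  S -> T0 T0 | T0 T1 | T0 X2 | T1 C
  A -> T0 T1
  B -> T0 T1
  C -> A T0 | S B | T0 T1
  T0 -> a
  T1 -> b
  X2 -> A T1

CYK fill:
  cell(0,0) b: {T1}  orig:{}
  cell(1,1) a: {T0}  orig:{}
  cell(2,2) b: {T1}  orig:{}
  cell(3,3) b: {T1}  orig:{}
  cell(0,1) ba: ∅
  cell(1,2) ab: {A,B,C,S}
  cell(2,3) bb: ∅
  cell(0,2) bab: {S}
  cell(1,3) abb: {X2}  orig:{}
  cell(0,3) babb: ∅

S ∉ T[0,3] ⇒ NO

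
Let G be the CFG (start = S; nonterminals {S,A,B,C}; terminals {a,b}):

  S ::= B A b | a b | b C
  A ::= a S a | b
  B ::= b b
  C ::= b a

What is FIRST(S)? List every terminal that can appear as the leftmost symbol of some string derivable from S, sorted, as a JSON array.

Compute FIRST by fixpoint:
pass 1:
  A via A→a S a: +{a}
  A via A→b: +{b}
  B via B→b b: +{b}
  C via C→b a: +{b}
  S via S→B A b: +{b}
  S via S→a b: +{a}
  FIRST(S)={a,b}  FIRST(A)={a,b}  FIRST(B)={b}  FIRST(C)={b}
pass 2: (no change)
  FIRST(S)={a,b}  FIRST(A)={a,b}  FIRST(B)={b}  FIRST(C)={b}

FIRST(S) = ["a", "b"]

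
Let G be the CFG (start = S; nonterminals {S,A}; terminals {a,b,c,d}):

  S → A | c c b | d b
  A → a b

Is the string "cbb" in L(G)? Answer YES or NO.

Convert to CNF:
  S -> T0 T1 | T2 X4 | T3 T1
  A -> T0 T1
  T0 -> a
  T1 -> b
  T2 -> c
  T3 -> d
  X4 -> T2 T1

CYK table (by increasing span):
  [0..0]={T2}  "c"  orig:{}
  [1..1]={T1}  "b"  orig:{}
  [2..2]={T1}  "b"  orig:{}
  [0..1]={X4}  "cb"  orig:{}
  [1..2]=∅  "bb"
  [0..2]=∅  "cbb"

S ∉ T[0,2] ⇒ NO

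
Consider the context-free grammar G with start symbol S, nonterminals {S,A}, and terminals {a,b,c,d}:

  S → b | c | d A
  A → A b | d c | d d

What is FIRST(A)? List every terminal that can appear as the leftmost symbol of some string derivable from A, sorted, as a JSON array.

FIRST iteration:
iter 1:
  A via A→d c: +{d}
  S via S→b: +{b}
  S via S→c: +{c}
  S via S→d A: +{d}
  FIRST[S]={b,c,d}  FIRST[A]={d}
iter 2: done
  FIRST[S]={b,c,d}  FIRST[A]={d}

FIRST(A) = ["d"]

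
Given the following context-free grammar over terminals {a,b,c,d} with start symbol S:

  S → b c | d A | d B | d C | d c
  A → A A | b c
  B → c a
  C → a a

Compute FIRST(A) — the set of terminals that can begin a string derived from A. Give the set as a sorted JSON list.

FIRST iteration:
round 1:
  A via A→b c: +{b}
  B via B→c a: +{c}
  C via C→a a: +{a}
  S via S→b c: +{b}
  S via S→d A: +{d}
  FIRST(S)={b,d}  FIRST(A)={b}  FIRST(B)={c}  FIRST(C)={a}
round 2: (stable)
  FIRST(S)={b,d}  FIRST(A)={b}  FIRST(B)={c}  FIRST(C)={a}

FIRST(A) = ["b"]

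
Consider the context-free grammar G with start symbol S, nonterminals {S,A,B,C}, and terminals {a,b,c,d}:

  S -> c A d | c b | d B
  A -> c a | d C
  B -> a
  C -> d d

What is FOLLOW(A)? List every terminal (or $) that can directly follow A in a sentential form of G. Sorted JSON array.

Compute FIRST by fixpoint:
[1]
  A via A→c a: +{c}
  A via A→d C: +{d}
  B via B→a: +{a}
  C via C→d d: +{d}
  S via S→c A d: +{c}
  S via S→d B: +{d}
  FIRST(S)={c,d}  FIRST(A)={c,d}  FIRST(B)={a}  FIRST(C)={d}
[2] done
  FIRST(S)={c,d}  FIRST(A)={c,d}  FIRST(B)={a}  FIRST(C)={d}

FOLLOW iteration:
FOLLOW(S) := {$}
pass 1:
  S→c A d: FOLLOW(A) ⊇ FIRST(d) = {d}; new: +{d}
  S→d B: FOLLOW(B) ⊇ FOLLOW(S) ⊇ {$}; new: +{$}
  FOLLOW[S]={$}  FOLLOW[A]={d}  FOLLOW[B]={$}  FOLLOW[C]={}
pass 2:
  A→d C: FOLLOW(C) ⊇ FOLLOW(A) ⊇ {d}; new: +{d}
  FOLLOW[S]={$}  FOLLOW[A]={d}  FOLLOW[B]={$}  FOLLOW[C]={d}
pass 3: done
  FOLLOW[S]={$}  FOLLOW[A]={d}  FOLLOW[B]={$}  FOLLOW[C]={d}

FOLLOW(A) = ["d"]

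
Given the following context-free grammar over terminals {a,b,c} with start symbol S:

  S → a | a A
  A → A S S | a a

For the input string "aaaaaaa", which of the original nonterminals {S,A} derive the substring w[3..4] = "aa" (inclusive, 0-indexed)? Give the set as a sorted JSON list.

Convert to CNF:
  S -> T0 A | a
  A -> A X1 | T0 T0
  T0 -> a
  X1 -> S S

CYK table (by increasing span), restricted to cells inside w[3..4]:
  [3..3]={S,T0}  "a"  orig:{S}
  [4..4]={S,T0}  "a"  orig:{S}
  [3..4]={A,X1}  "aa"  orig:{A}

Original NTs in T[3,4] deriving "aa": ["A"]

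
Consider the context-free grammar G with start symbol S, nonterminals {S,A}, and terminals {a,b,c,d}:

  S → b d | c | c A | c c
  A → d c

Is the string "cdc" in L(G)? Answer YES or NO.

Convert to CNF:
  S -> T1 A | T1 T1 | T2 T0 | c
  A -> T0 T1
  T0 -> d
  T1 -> c
  T2 -> b

CYK table (by increasing span):
  cell(0,0) c: {S,T1}  orig:{S}
  cell(1,1) d: {T0}  orig:{}
  cell(2,2) c: {S,T1}  orig:{S}
  cell(0,1) cd: ∅
  cell(1,2) dc: {A}
  cell(0,2) cdc: {S}

S ∈ T[0,2] ⇒ YES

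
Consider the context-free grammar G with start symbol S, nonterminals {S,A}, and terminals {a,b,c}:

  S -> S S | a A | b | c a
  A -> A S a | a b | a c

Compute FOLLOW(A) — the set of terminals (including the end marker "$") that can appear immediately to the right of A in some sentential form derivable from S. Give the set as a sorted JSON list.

FIRST iteration:
iter 1:
  A via A→a b: +{a}
  S via S→a A: +{a}
  S via S→b: +{b}
  S via S→c a: +{c}
  FIRST[S]={a,b,c}  FIRST[A]={a}
iter 2: done
  FIRST[S]={a,b,c}  FIRST[A]={a}

FOLLOW iteration:
seed FOLLOW(S) with $
pass 1:
  A→A S a: FOLLOW(A) ⊇ FIRST(S) = {a,b,c}; new: +{a,b,c}
  A→A S a: FOLLOW(S) ⊇ FIRST(a) = {a}; new: +{a}
  S→S S: FOLLOW(S) ⊇ FIRST(S) = {a,b,c}; new: +{b,c}
  S→a A: FOLLOW(A) ⊇ FOLLOW(S) ⊇ {$,a,b,c}; new: +{$}
  S: {$,a,b,c}  A: {$,a,b,c}
pass 2: — fixpoint
  S: {$,a,b,c}  A: {$,a,b,c}

FOLLOW(A) = ["$", "a", "b", "c"]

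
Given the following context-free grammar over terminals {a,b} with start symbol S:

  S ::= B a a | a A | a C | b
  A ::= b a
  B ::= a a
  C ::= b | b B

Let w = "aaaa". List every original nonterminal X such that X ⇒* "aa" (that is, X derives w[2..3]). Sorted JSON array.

Convert to CNF:
  S -> B X2 | T1 A | T1 C | b
  A -> T0 T1
  B -> T1 T1
  C -> T0 B | b
  T0 -> b
  T1 -> a
  X2 -> T1 T1

Fill CYK table bottom-up — only the sub-triangle for w[2..3]:
  [2..2]={T1}  "a"  orig:{}
  [3..3]={T1}  "a"  orig:{}
  [2..3]={B,X2}  "aa"  orig:{B}

Original NTs in T[2,3] deriving "aa": ["B"]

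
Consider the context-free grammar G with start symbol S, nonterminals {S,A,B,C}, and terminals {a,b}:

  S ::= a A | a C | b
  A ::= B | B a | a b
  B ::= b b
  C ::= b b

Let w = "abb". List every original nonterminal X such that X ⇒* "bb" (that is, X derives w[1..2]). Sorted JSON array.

Convert to CNF:
  S -> T0 A | T0 C | b
  A -> B T0 | T0 T1 | T1 T1
  B -> T1 T1
  C -> T1 T1
  T0 -> a
  T1 -> b

CYK fill (cells [i..j] with 1 ≤ i ≤ j ≤ 2 only):
  cell(1,1) b: {S,T1}  orig:{S}
  cell(2,2) b: {S,T1}  orig:{S}
  cell(1,2) bb: {A,B,C}

Original NTs in T[1,2] deriving "bb": ["A", "B", "C"]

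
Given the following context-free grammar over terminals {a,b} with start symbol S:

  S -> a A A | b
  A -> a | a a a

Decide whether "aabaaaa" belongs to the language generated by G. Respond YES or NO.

Convert to CNF:
  S -> T0 X2 | b
  A -> T0 X1 | a
  T0 -> a
  X1 -> T0 T0
  X2 -> A A

Fill CYK table bottom-up:
  cell(0,0) a: {A,T0}  orig:{A}
  cell(1,1) a: {A,T0}  orig:{A}
  cell(2,2) b: {S}
  cell(3,3) a: {A,T0}  orig:{A}
  cell(4,4) a: {A,T0}  orig:{A}
  cell(5,5) a: {A,T0}  orig:{A}
  cell(6,6) a: {A,T0}  orig:{A}
  cell(0,1) aa: {X1,X2}  orig:{}
  cell(1,2) ab: ∅
  cell(2,3) ba: ∅
  cell(3,4) aa: {X1,X2}  orig:{}
  cell(4,5) aa: {X1,X2}  orig:{}
  cell(5,6) aa: {X1,X2}  orig:{}
  cell(0,2) aab: ∅
  cell(1,3) aba: ∅
  cell(2,4) baa: ∅
  cell(3,5) aaa: {A,S}
  cell(4,6) aaa: {A,S}
  cell(0,3) aaba: ∅
  cell(1,4) abaa: ∅
  cell(2,5) baaa: ∅
  cell(3,6) aaaa: {X2}  orig:{}
  cell(0,4) aabaa: ∅
  cell(1,5) abaaa: ∅
  cell(2,6) baaaa: ∅
  cell(0,5) aabaaa: ∅
  cell(1,6) abaaaa: ∅
  cell(0,6) aabaaaa: ∅

S ∉ T[0,6] ⇒ NO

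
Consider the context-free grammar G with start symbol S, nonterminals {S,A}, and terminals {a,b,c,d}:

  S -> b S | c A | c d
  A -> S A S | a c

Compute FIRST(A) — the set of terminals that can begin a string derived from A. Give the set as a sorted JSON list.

FIRST iteration:
round 1:
  A via A→a c: +{a}
  S via S→b S: +{b}
  S via S→c A: +{c}
  FIRST(S)={b,c}  FIRST(A)={a}
round 2:
  A via A→S A S: +{b,c}
  FIRST(S)={b,c}  FIRST(A)={a,b,c}
round 3: (no change)
  FIRST(S)={b,c}  FIRST(A)={a,b,c}

FIRST(A) = ["a", "b", "c"]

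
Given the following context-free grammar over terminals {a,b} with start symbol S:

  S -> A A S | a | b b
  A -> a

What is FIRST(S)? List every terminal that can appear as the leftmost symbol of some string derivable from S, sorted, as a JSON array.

FIRST sets, iterate to fixpoint:
pass 1:
  A via A→a: +{a}
  S via S→A A S: +{a}
  S via S→b b: +{b}
  S: {a,b}  A: {a}
pass 2: — fixpoint
  S: {a,b}  A: {a}

FIRST(S) = ["a", "b"]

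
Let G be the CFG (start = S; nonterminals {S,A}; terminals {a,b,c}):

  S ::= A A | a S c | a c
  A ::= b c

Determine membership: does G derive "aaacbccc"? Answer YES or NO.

Convert to CNF:
  S -> A A | T2 T1 | T2 X3
  A -> T0 T1
  T0 -> b
  T1 -> c
  T2 -> a
  X3 -> S T1

CYK table (by increasing span):
  cell(0,0) a: {T2}  orig:{}
  cell(1,1) a: {T2}  orig:{}
  cell(2,2) a: {T2}  orig:{}
  cell(3,3) c: {T1}  orig:{}
  cell(4,4) b: {T0}  orig:{}
  cell(5,5) c: {T1}  orig:{}
  cell(6,6) c: {T1}  orig:{}
  cell(7,7) c: {T1}  orig:{}
  cell(0,1) aa: ∅
  cell(1,2) aa: ∅
  cell(2,3) ac: {S}
  cell(3,4) cb: ∅
  cell(4,5) bc: {A}
  cell(5,6) cc: ∅
  cell(6,7) cc: ∅
  cell(0,2) aaa: ∅
  cell(1,3) aac: ∅
  cell(2,4) acb: ∅
  cell(3,5) cbc: ∅
  cell(4,6) bcc: ∅
  cell(5,7) ccc: ∅
  cell(0,3) aaac: ∅
  cell(1,4) aacb: ∅
  cell(2,5) acbc: ∅
  cell(3,6) cbcc: ∅
  cell(4,7) bccc: ∅
  cell(0,4) aaacb: ∅
  cell(1,5) aacbc: ∅
  cell(2,6) acbcc: ∅
  cell(3,7) cbccc: ∅
  cell(0,5) aaacbc: ∅
  cell(1,6) aacbcc: ∅
  cell(2,7) acbccc: ∅
  cell(0,6) aaacbcc: ∅
  cell(1,7) aacbccc: ∅
  cell(0,7) aaacbccc: ∅

S ∉ T[0,7] ⇒ NO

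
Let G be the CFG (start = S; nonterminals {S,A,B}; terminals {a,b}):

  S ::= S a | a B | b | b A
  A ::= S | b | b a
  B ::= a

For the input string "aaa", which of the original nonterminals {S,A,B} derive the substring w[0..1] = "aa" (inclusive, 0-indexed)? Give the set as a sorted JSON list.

CNF form of G:
  S -> S T0 | T0 B | T1 A | b
  A -> S T0 | T0 B | T1 A | T1 T0 | b
  B -> a
  T0 -> a
  T1 -> b

CYK table (by increasing span), restricted to cells inside w[0..1]:
  cell(0,0) a: {B,T0}  orig:{B}
  cell(1,1) a: {B,T0}  orig:{B}
  cell(0,1) aa: {A,S}

Original NTs in T[0,1] deriving "aa": ["A", "S"]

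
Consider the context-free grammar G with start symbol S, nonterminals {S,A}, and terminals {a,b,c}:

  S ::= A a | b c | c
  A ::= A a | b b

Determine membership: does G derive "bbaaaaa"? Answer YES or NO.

Convert to CNF:
  S -> A T0 | T1 T2 | c
  A -> A T0 | T1 T1
  T0 -> a
  T1 -> b
  T2 -> c

CYK fill:
  cell(0,0) b: {T1}  orig:{}
  cell(1,1) b: {T1}  orig:{}
  cell(2,2) a: {T0}  orig:{}
  cell(3,3) a: {T0}  orig:{}
  cell(4,4) a: {T0}  orig:{}
  cell(5,5) a: {T0}  orig:{}
  cell(6,6) a: {T0}  orig:{}
  cell(0,1) bb: {A}
  cell(1,2) ba: ∅
  cell(2,3) aa: ∅
  cell(3,4) aa: ∅
  cell(4,5) aa: ∅
  cell(5,6) aa: ∅
  cell(0,2) bba: {A,S}
  cell(1,3) baa: ∅
  cell(2,4) aaa: ∅
  cell(3,5) aaa: ∅
  cell(4,6) aaa: ∅
  cell(0,3) bbaa: {A,S}
  cell(1,4) baaa: ∅
  cell(2,5) aaaa: ∅
  cell(3,6) aaaa: ∅
  cell(0,4) bbaaa: {A,S}
  cell(1,5) baaaa: ∅
  cell(2,6) aaaaa: ∅
  cell(0,5) bbaaaa: {A,S}
  cell(1,6) baaaaa: ∅
  cell(0,6) bbaaaaa: {A,S}

S ∈ T[0,6] ⇒ YES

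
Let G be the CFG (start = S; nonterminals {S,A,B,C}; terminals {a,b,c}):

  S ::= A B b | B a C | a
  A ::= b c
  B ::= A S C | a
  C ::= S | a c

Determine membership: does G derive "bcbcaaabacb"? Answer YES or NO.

CNF form of G:
  S -> A X6 | B X7 | a
  A -> T0 T1
  B -> A X3 | a
  C -> A X4 | B X5 | T2 T1 | a
  T0 -> b
  T1 -> c
  T2 -> a
  X3 -> S C
  X4 -> B T0
  X5 -> T2 C
  X6 -> B T0
  X7 -> T2 C

CYK table (by increasing span):
  cell(0,0) b: {T0}  orig:{}
  cell(1,1) c: {T1}  orig:{}
  cell(2,2) b: {T0}  orig:{}
  cell(3,3) c: {T1}  orig:{}
  cell(4,4) a: {B,C,S,T2}  orig:{B,C,S}
  cell(5,5) a: {B,C,S,T2}  orig:{B,C,S}
  cell(6,6) a: {B,C,S,T2}  orig:{B,C,S}
  cell(7,7) b: {T0}  orig:{}
  cell(8,8) a: {B,C,S,T2}  orig:{B,C,S}
  cell(9,9) c: {T1}  orig:{}
  cell(10,10) b: {T0}  orig:{}
  cell(0,1) bc: {A}
  cell(1,2) cb: ∅
  cell(2,3) bc: {A}
  cell(3,4) ca: ∅
  cell(4,5) aa: {X3,X5,X7}  orig:{}
  cell(5,6) aa: {X3,X5,X7}  orig:{}
  cell(6,7) ab: {X4,X6}  orig:{}
  cell(7,8) ba: ∅
  cell(8,9) ac: {C}
  cell(9,10) cb: ∅
  cell(0,2) bcb: ∅
  cell(1,3) cbc: ∅
  cell(2,4) bca: ∅
  cell(3,5) caa: ∅
  cell(4,6) aaa: {C,S}
  cell(5,7) aab: ∅
  cell(6,8) aba: ∅
  cell(7,9) bac: ∅
  cell(8,10) acb: ∅
  cell(0,3) bcbc: ∅
  cell(1,4) cbca: ∅
  cell(2,5) bcaa: {B}
  cell(3,6) caaa: ∅
  cell(4,7) aaab: ∅
  cell(5,8) aaba: ∅
  cell(6,9) abac: ∅
  cell(7,10) bacb: ∅
  cell(0,4) bcbca: ∅
  cell(1,5) cbcaa: ∅
  cell(2,6) bcaaa: ∅
  cell(3,7) caaab: ∅
  cell(4,8) aaaba: ∅
  cell(5,9) aabac: ∅
  cell(6,10) abacb: ∅
  cell(0,5) bcbcaa: ∅
  cell(1,6) cbcaaa: ∅
  cell(2,7) bcaaab: ∅
  cell(3,8) caaaba: ∅
  cell(4,9) aaabac: ∅
  cell(5,10) aabacb: ∅
  cell(0,6) bcbcaaa: ∅
  cell(1,7) cbcaaab: ∅
  cell(2,8) bcaaaba: ∅
  cell(3,9) caaabac: ∅
  cell(4,10) aaabacb: ∅
  cell(0,7) bcbcaaab: ∅
  cell(1,8) cbcaaaba: ∅
  cell(2,9) bcaaabac: ∅
  cell(3,10) caaabacb: ∅
  cell(0,8) bcbcaaaba: ∅
  cell(1,9) cbcaaabac: ∅
  cell(2,10) bcaaabacb: ∅
  cell(0,9) bcbcaaabac: ∅
  cell(1,10) cbcaaabacb: ∅
  cell(0,10) bcbcaaabacb: ∅

S ∉ T[0,10] ⇒ NO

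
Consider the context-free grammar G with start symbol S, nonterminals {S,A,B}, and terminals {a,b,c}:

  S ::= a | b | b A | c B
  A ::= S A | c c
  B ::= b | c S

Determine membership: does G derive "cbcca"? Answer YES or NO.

Convert to CNF:
  S -> T0 B | T1 A | a | b
  A -> S A | T0 T0
  B -> T0 S | b
  T0 -> c
  T1 -> b

CYK table (by increasing span):
  cell(0,0) c: {T0}  orig:{}
  cell(1,1) b: {B,S,T1}  orig:{B,S}
  cell(2,2) c: {T0}  orig:{}
  cell(3,3) c: {T0}  orig:{}
  cell(4,4) a: {S}
  cell(0,1) cb: {B,S}
  cell(1,2) bc: ∅
  cell(2,3) cc: {A}
  cell(3,4) ca: {B}
  cell(0,2) cbc: ∅
  cell(1,3) bcc: {A,S}
  cell(2,4) cca: {S}
  cell(0,3) cbcc: {A,B}
  cell(1,4) bcca: ∅
  cell(0,4) cbcca: ∅

S ∉ T[0,4] ⇒ NO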